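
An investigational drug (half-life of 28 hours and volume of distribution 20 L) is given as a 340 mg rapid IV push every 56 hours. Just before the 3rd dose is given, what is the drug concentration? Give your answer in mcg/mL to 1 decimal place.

5.3 mcg/mL

f = (1/2)^(τ/t½) = (1/2)^(56/28) ≈ 0.2500.
C₀ = D/Vd = 340/20 ≈ 17.000 mcg/mL.
Before the 3rd dose, 2 doses have been given. Superposition: Cmin = C₀·(f + f²).
≈ 17.000 × (0.2500 + 0.0625) ≈ 17.000 × 0.3125 ≈ 5.312 mcg/mL.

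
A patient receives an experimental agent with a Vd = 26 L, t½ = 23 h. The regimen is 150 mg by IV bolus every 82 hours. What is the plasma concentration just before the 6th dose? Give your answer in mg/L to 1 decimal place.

f = (1/2)^(τ/t½) = (1/2)^(82/23) ≈ 0.0845.
C₀ = D/Vd = 150/26 ≈ 5.769 mg/L.
Before the 6th dose, 5 doses have been given. Superposition: Cmin = C₀·(f + f² + … + f^5).
≈ 5.769 × (0.0845 + 0.0071 + 0.0006 + 0.0001 + 0.0000) ≈ 5.769 × 0.0923 ≈ 0.532 mg/L.

0.5 mg/L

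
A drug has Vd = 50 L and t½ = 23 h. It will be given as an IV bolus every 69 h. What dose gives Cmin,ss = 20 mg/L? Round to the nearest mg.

7000 mg

τ/t½ = 69/23 ≈ 3, so f = (1/2)^(69/23) ≈ 0.125000.
Cmin,ss = (D/Vd)·f/(1−f), so D = Cmin,ss·Vd·(1−f)/f.
D = 20 × 50 × (1−f)/f ≈ 20 × 50 × 7.00000 ≈ 7000.00 mg.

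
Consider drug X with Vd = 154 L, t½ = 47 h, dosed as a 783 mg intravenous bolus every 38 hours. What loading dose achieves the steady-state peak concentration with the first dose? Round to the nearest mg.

f = (1/2)^(38/47) ≈ 0.570971; accumulation ratio R = 1/(1−f) ≈ 2.33084.
Loading dose to hit Cmax,ss on first dose: D_load = D_maint·R ≈ 783 × 2.33084 ≈ 1825.05 mg.

1825 mg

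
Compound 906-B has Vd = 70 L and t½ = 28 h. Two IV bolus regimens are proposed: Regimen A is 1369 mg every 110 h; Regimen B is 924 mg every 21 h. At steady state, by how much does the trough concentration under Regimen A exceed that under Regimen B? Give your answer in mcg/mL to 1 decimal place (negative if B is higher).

-18.0 mcg/mL

Regimen A: f = (1/2)^(110/28) ≈ 0.0657; Cmin,ss = (1369/70)·f/(1−f) ≈ 1.375 mcg/mL.
Regimen B: f = (1/2)^(21/28) ≈ 0.5946; Cmin,ss = (924/70)·f/(1−f) ≈ 19.360 mcg/mL.
Difference ≈ 1.375 − 19.360 ≈ -17.985 mcg/mL.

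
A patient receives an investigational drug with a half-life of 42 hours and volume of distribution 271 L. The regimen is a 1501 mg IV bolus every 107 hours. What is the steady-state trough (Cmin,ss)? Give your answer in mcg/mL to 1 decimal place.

1.1 mcg/mL

k = ln2/t½ = ln2/42 ≈ 0.016504 h⁻¹; fraction remaining f = e^(−kτ) = e^(−0.016504×107) ≈ 0.1710.
At steady state, accumulation factor R = 1/(1 − e^(−kτ)) ≈ 1.2063.
Single-dose peak C₀ = D/Vd = 1501/271 ≈ 5.539 mcg/mL.
Steady-state peak Cmax,ss = C₀·R ≈ 5.539 × 1.2063 ≈ 6.682 mcg/mL.
Steady-state trough Cmin,ss = Cmax,ss·f ≈ 6.682 × 0.1710 ≈ 1.143 mcg/mL.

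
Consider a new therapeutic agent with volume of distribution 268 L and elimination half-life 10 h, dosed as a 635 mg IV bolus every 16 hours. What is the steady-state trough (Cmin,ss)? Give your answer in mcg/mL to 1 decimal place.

k = ln2/t½ = ln2/10 ≈ 0.069315 h⁻¹; fraction remaining f = e^(−kτ) = e^(−0.069315×16) ≈ 0.3299.
Accumulation ratio R = 1/(1 − f) ≈ 1/0.6701 ≈ 1.4923.
Single-dose peak C₀ = D/Vd = 635/268 ≈ 2.369 mcg/mL.
Steady-state peak Cmax,ss = C₀·R ≈ 2.369 × 1.4923 ≈ 3.535 mcg/mL.
One interval later, Cmin,ss = Cmax,ss·e^(−kτ) ≈ 3.535 × 0.3299 ≈ 1.166 mcg/mL.

1.2 mcg/mL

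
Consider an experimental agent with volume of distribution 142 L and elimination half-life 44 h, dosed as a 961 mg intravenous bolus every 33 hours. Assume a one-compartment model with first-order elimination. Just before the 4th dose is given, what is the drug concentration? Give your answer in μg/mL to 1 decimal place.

7.8 μg/mL

f = (1/2)^(τ/t½) = (1/2)^(33/44) ≈ 0.5946.
C₀ = D/Vd = 961/142 ≈ 6.768 μg/mL.
Before the 4th dose, 3 doses have been given. Superposition: Cmin = C₀·(f + f² + … + f^3).
≈ 6.768 × (0.5946 + 0.3535 + 0.2102) ≈ 6.768 × 1.1583 ≈ 7.839 μg/mL.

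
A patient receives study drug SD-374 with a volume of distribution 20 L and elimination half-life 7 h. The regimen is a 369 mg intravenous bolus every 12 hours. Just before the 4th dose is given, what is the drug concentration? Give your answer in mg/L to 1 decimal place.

f = (1/2)^(τ/t½) = (1/2)^(12/7) ≈ 0.3048.
C₀ = D/Vd = 369/20 ≈ 18.450 mg/L.
Before the 4th dose, 3 doses have been given. Superposition: Cmin = C₀·(f + f² + … + f^3).
≈ 18.450 × (0.3048 + 0.0929 + 0.0283) ≈ 18.450 × 0.4260 ≈ 7.860 mg/L.

7.9 mg/L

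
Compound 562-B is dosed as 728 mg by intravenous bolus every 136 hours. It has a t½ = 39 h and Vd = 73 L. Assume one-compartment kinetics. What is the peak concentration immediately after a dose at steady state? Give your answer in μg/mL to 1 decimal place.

k = ln2/t½ = ln2/39 ≈ 0.017773 h⁻¹; fraction remaining f = e^(−kτ) = e^(−0.017773×136) ≈ 0.0892.
Accumulation ratio R = 1/(1 − f) ≈ 1/0.9108 ≈ 1.0979.
Single-dose peak C₀ = D/Vd = 728/73 ≈ 9.973 μg/mL.
Steady-state peak Cmax,ss = C₀·R ≈ 9.973 × 1.0979 ≈ 10.949 μg/mL.

10.9 μg/mL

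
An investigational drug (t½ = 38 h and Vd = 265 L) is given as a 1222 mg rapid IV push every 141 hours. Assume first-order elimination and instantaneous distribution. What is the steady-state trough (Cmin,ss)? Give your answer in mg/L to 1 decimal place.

Over one 141-h interval, 141/38 ≈ 3.7105 half-lives elapse, leaving f ≈ 0.0764 of each dose.
Accumulation ratio R = 1/(1 − f) ≈ 1/0.9236 ≈ 1.0827.
Single-dose peak C₀ = D/Vd = 1222/265 ≈ 4.611 mg/L.
Steady-state peak Cmax,ss = C₀·R ≈ 4.611 × 1.0827 ≈ 4.992 mg/L.
One interval later, Cmin,ss = Cmax,ss·e^(−kτ) ≈ 4.992 × 0.0764 ≈ 0.381 mg/L.

0.4 mg/L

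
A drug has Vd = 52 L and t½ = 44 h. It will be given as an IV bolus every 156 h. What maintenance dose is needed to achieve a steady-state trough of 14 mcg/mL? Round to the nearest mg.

τ/t½ = 156/44 ≈ 3.5455, so f = (1/2)^(156/44) ≈ 0.085647.
Cmin,ss = (D/Vd)·f/(1−f), so D = Cmin,ss·Vd·(1−f)/f.
D = 14 × 52 × (1−f)/f ≈ 14 × 52 × 10.67583 ≈ 7772.00 mg.

7772 mg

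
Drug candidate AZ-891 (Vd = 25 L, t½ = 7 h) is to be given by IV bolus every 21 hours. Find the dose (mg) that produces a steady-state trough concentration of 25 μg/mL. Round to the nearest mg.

τ/t½ = 21/7 ≈ 3, so f = (1/2)^(21/7) ≈ 0.125000.
Cmin,ss = (D/Vd)·f/(1−f), so D = Cmin,ss·Vd·(1−f)/f.
D = 25 × 25 × (1−f)/f ≈ 25 × 25 × 7.00000 ≈ 4375.00 mg.

4375 mg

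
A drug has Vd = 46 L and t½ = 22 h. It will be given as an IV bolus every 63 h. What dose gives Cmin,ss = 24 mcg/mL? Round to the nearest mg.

τ/t½ = 63/22 ≈ 2.8636, so f = (1/2)^(63/22) ≈ 0.137391.
Cmin,ss = (D/Vd)·f/(1−f), so D = Cmin,ss·Vd·(1−f)/f.
D = 24 × 46 × (1−f)/f ≈ 24 × 46 × 6.27850 ≈ 6931.46 mg.

6931 mg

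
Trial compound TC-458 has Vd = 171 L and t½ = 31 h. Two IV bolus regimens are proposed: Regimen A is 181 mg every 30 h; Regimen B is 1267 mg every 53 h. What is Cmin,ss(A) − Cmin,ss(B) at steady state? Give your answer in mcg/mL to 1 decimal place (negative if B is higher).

-2.2 mcg/mL

Regimen A: f = (1/2)^(30/31) ≈ 0.5113; Cmin,ss = (181/171)·f/(1−f) ≈ 1.107 mcg/mL.
Regimen B: f = (1/2)^(53/31) ≈ 0.3057; Cmin,ss = (1267/171)·f/(1−f) ≈ 3.262 mcg/mL.
Difference ≈ 1.107 − 3.262 ≈ -2.155 mcg/mL.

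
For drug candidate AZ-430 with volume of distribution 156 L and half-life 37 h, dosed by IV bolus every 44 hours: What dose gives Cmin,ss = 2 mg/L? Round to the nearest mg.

τ/t½ = 44/37 ≈ 1.1892, so f = (1/2)^(44/37) ≈ 0.438549.
Cmin,ss = (D/Vd)·f/(1−f), so D = Cmin,ss·Vd·(1−f)/f.
D = 2 × 156 × (1−f)/f ≈ 2 × 156 × 1.28025 ≈ 399.44 mg.

399 mg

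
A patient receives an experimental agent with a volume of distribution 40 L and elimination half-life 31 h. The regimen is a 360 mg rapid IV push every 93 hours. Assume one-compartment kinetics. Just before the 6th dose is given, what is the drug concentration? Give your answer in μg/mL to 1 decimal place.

f = (1/2)^(τ/t½) = (1/2)^(93/31) ≈ 0.1250.
C₀ = D/Vd = 360/40 ≈ 9.000 μg/mL.
Before the 6th dose, 5 doses have been given. Superposition: Cmin = C₀·(f + f² + … + f^5).
≈ 9.000 × (0.1250 + 0.0156 + 0.0020 + 0.0002 + 0.0000) ≈ 9.000 × 0.1428 ≈ 1.285 μg/mL.

1.3 μg/mL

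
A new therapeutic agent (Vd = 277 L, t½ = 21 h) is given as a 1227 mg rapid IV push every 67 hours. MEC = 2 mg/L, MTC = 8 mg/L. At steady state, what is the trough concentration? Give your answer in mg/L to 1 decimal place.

Over one 67-h interval, 67/21 ≈ 3.1905 half-lives elapse, leaving f ≈ 0.1095 of each dose.
Each bolus raises the concentration by D/Vd = 1227/277 ≈ 4.430 mg/L.
Steady-state trough Cmin,ss = C₀·f/(1−f) ≈ 4.430 × 0.1095/0.8905 ≈ 0.545 mg/L.
Trough 0.5 mg/L vs MEC 2 mg/L: subtherapeutic.

0.5 mg/L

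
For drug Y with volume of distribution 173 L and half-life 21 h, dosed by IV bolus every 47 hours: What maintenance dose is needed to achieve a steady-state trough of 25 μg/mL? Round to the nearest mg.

τ/t½ = 47/21 ≈ 2.2381, so f = (1/2)^(47/21) ≈ 0.211966.
Cmin,ss = (D/Vd)·f/(1−f), so D = Cmin,ss·Vd·(1−f)/f.
D = 25 × 173 × (1−f)/f ≈ 25 × 173 × 3.71774 ≈ 16079.23 mg.

16079 mg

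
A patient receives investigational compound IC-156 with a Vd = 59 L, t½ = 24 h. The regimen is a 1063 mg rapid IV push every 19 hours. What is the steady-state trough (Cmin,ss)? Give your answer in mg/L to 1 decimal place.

24.6 mg/L

Over one 19-h interval, 19/24 ≈ 0.79167 half-lives elapse, leaving f ≈ 0.5777 of each dose.
Accumulation ratio R = 1/(1 − f) ≈ 1/0.4223 ≈ 2.3680.
Each bolus raises the concentration by D/Vd = 1063/59 ≈ 18.017 mg/L.
Cmax,ss = C₀/(1 − f) ≈ 18.017/0.4223 ≈ 42.664 mg/L.
One interval later, Cmin,ss = Cmax,ss·e^(−kτ) ≈ 42.664 × 0.5777 ≈ 24.647 mg/L.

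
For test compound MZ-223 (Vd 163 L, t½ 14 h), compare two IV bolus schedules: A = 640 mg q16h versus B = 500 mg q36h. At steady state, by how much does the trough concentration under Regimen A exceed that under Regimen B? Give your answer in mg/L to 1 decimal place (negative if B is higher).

2.6 mg/L

Regimen A: f = (1/2)^(16/14) ≈ 0.4529; Cmin,ss = (640/163)·f/(1−f) ≈ 3.250 mg/L.
Regimen B: f = (1/2)^(36/14) ≈ 0.1682; Cmin,ss = (500/163)·f/(1−f) ≈ 0.620 mg/L.
Difference ≈ 3.250 − 0.620 ≈ 2.630 mg/L.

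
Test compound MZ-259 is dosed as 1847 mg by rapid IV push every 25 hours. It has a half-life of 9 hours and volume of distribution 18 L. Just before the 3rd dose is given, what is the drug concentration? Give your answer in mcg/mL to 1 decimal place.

17.1 mcg/mL

f = (1/2)^(τ/t½) = (1/2)^(25/9) ≈ 0.1458.
C₀ = D/Vd = 1847/18 ≈ 102.611 mcg/mL.
Before the 3rd dose, 2 doses have been given. Superposition: Cmin = C₀·(f + f²).
≈ 102.611 × (0.1458 + 0.0213) ≈ 102.611 × 0.1671 ≈ 17.146 mcg/mL.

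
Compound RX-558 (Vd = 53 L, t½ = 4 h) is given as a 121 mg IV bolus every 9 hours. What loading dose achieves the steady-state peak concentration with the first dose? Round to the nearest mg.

f = (1/2)^(9/4) ≈ 0.210224; accumulation ratio R = 1/(1−f) ≈ 1.26618.
Loading dose to hit Cmax,ss on first dose: D_load = D_maint·R ≈ 121 × 1.26618 ≈ 153.21 mg.

153 mg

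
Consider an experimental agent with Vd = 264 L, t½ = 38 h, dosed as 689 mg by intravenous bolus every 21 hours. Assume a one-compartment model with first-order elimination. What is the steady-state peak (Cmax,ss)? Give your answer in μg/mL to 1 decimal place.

τ/t½ = 21/38 ≈ 0.55263, so fraction remaining f = (1/2)^(21/38) ≈ 0.6818.
Accumulation ratio R = 1/(1 − f) ≈ 1/0.3182 ≈ 3.1427.
Single-dose peak C₀ = D/Vd = 689/264 ≈ 2.610 μg/mL.
Steady-state peak Cmax,ss = C₀·R ≈ 2.610 × 3.1427 ≈ 8.202 μg/mL.

8.2 μg/mL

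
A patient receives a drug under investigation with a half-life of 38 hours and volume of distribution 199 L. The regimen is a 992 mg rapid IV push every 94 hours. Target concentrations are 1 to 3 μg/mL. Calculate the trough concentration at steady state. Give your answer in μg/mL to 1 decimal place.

1.1 μg/mL

Over one 94-h interval, 94/38 ≈ 2.4737 half-lives elapse, leaving f ≈ 0.1800 of each dose.
Each bolus raises the concentration by D/Vd = 992/199 ≈ 4.985 μg/mL.
Steady-state trough Cmin,ss = C₀·f/(1−f) ≈ 4.985 × 0.1800/0.8200 ≈ 1.094 μg/mL.
Trough 1.1 μg/mL vs MEC 1 μg/mL: adequate.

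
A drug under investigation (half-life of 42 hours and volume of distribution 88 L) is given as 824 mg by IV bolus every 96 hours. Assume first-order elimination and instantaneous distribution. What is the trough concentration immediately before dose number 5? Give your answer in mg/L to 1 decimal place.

2.4 mg/L

f = (1/2)^(τ/t½) = (1/2)^(96/42) ≈ 0.2051.
C₀ = D/Vd = 824/88 ≈ 9.364 mg/L.
Before the 5th dose, 4 doses have been given. Superposition: Cmin = C₀·(f + f² + … + f^4).
≈ 9.364 × (0.2051 + 0.0421 + 0.0086 + 0.0018) ≈ 9.364 × 0.2576 ≈ 2.412 mg/L.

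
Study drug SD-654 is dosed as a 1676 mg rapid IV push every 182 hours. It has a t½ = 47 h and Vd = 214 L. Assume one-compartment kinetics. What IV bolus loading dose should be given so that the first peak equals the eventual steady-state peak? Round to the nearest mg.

f = (1/2)^(182/47) ≈ 0.068282; accumulation ratio R = 1/(1−f) ≈ 1.07329.
Loading dose to hit Cmax,ss on first dose: D_load = D_maint·R ≈ 1676 × 1.07329 ≈ 1798.83 mg.

1799 mg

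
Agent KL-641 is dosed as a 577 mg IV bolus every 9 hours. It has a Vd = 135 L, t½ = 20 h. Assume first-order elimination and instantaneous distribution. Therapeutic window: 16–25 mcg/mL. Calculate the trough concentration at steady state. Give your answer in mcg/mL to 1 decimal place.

k = ln2/t½ = ln2/20 ≈ 0.034657 h⁻¹; fraction remaining f = e^(−kτ) = e^(−0.034657×9) ≈ 0.7320.
Each bolus raises the concentration by D/Vd = 577/135 ≈ 4.274 mcg/mL.
Steady-state trough Cmin,ss = C₀·f/(1−f) ≈ 4.274 × 0.7320/0.2680 ≈ 11.674 mcg/mL.
Trough 11.7 mcg/mL vs MEC 16 mcg/mL: subtherapeutic.

11.7 mcg/mL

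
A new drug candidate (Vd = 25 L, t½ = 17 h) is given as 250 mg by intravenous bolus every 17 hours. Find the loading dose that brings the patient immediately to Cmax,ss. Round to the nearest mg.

500 mg

f = (1/2)^(17/17) ≈ 0.500000; accumulation ratio R = 1/(1−f) ≈ 2.00000.
Loading dose to hit Cmax,ss on first dose: D_load = D_maint·R ≈ 250 × 2.00000 ≈ 500.00 mg.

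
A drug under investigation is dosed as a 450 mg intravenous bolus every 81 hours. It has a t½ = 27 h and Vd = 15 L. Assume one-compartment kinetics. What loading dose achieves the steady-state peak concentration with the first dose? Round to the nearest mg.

f = (1/2)^(81/27) ≈ 0.125000; accumulation ratio R = 1/(1−f) ≈ 1.14286.
Loading dose to hit Cmax,ss on first dose: D_load = D_maint·R ≈ 450 × 1.14286 ≈ 514.29 mg.

514 mg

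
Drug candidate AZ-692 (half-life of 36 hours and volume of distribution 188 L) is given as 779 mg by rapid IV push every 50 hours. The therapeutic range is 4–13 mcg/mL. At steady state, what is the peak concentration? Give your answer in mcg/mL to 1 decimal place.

Over one 50-h interval, 50/36 ≈ 1.3889 half-lives elapse, leaving f ≈ 0.3819 of each dose.
At steady state, accumulation factor R = 1/(1 − e^(−kτ)) ≈ 1.6179.
Each bolus raises the concentration by D/Vd = 779/188 ≈ 4.144 mcg/mL.
Steady-state peak Cmax,ss = C₀·R ≈ 4.144 × 1.6179 ≈ 6.705 mcg/mL.
Peak 6.7 mcg/mL vs MTC 13 mcg/mL: below toxic threshold.

6.7 mcg/mL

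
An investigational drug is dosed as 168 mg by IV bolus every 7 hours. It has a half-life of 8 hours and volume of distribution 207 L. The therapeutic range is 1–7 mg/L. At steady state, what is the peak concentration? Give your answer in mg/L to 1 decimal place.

τ/t½ = 7/8 ≈ 0.875, so fraction remaining f = (1/2)^(7/8) ≈ 0.5453.
At steady state, accumulation factor R = 1/(1 − e^(−kτ)) ≈ 2.1993.
Single-dose peak C₀ = D/Vd = 168/207 ≈ 0.812 mg/L.
Steady-state peak Cmax,ss = C₀·R ≈ 0.812 × 2.1993 ≈ 1.786 mg/L.
Peak 1.8 mg/L vs MTC 7 mg/L: below toxic threshold.

1.8 mg/L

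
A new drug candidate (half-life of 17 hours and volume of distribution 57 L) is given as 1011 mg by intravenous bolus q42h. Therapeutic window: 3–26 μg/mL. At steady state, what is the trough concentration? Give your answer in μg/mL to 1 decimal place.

k = ln2/t½ = ln2/17 ≈ 0.040773 h⁻¹; fraction remaining f = e^(−kτ) = e^(−0.040773×42) ≈ 0.1804.
At steady state, accumulation factor R = 1/(1 − e^(−kτ)) ≈ 1.2201.
Each bolus raises the concentration by D/Vd = 1011/57 ≈ 17.737 μg/mL.
Cmax,ss = C₀/(1 − f) ≈ 17.737/0.8196 ≈ 21.641 μg/mL.
Steady-state trough Cmin,ss = Cmax,ss·f ≈ 21.641 × 0.1804 ≈ 3.904 μg/mL.
Trough 3.9 μg/mL vs MEC 3 μg/mL: adequate.

3.9 μg/mL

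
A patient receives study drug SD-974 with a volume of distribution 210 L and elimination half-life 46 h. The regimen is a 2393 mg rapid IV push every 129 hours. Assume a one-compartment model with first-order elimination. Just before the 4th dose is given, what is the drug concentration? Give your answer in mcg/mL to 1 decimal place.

1.9 mcg/mL

f = (1/2)^(τ/t½) = (1/2)^(129/46) ≈ 0.1432.
C₀ = D/Vd = 2393/210 ≈ 11.395 mcg/mL.
Before the 4th dose, 3 doses have been given. Superposition: Cmin = C₀·(f + f² + … + f^3).
≈ 11.395 × (0.1432 + 0.0205 + 0.0029) ≈ 11.395 × 0.1666 ≈ 1.898 mcg/mL.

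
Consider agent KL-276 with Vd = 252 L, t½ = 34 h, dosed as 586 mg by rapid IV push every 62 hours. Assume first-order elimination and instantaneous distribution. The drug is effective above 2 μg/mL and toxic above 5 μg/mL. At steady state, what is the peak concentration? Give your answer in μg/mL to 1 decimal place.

3.2 μg/mL

k = ln2/t½ = ln2/34 ≈ 0.020387 h⁻¹; fraction remaining f = e^(−kτ) = e^(−0.020387×62) ≈ 0.2825.
Accumulation ratio R = 1/(1 − f) ≈ 1/0.7175 ≈ 1.3937.
Each bolus raises the concentration by D/Vd = 586/252 ≈ 2.325 μg/mL.
Steady-state peak Cmax,ss = C₀·R ≈ 2.325 × 1.3937 ≈ 3.240 μg/mL.
Peak 3.2 μg/mL vs MTC 5 μg/mL: below toxic threshold.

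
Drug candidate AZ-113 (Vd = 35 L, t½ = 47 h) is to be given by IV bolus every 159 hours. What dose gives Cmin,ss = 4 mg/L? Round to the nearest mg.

τ/t½ = 159/47 ≈ 3.383, so f = (1/2)^(159/47) ≈ 0.095857.
Cmin,ss = (D/Vd)·f/(1−f), so D = Cmin,ss·Vd·(1−f)/f.
D = 4 × 35 × (1−f)/f ≈ 4 × 35 × 9.43221 ≈ 1320.51 mg.

1321 mg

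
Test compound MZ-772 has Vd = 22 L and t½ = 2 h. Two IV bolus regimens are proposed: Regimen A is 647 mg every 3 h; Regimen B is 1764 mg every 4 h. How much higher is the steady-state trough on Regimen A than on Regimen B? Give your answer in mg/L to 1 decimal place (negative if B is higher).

-10.6 mg/L

Regimen A: f = (1/2)^(3/2) ≈ 0.3536; Cmin,ss = (647/22)·f/(1−f) ≈ 16.088 mg/L.
Regimen B: f = (1/2)^(4/2) ≈ 0.2500; Cmin,ss = (1764/22)·f/(1−f) ≈ 26.727 mg/L.
Difference ≈ 16.088 − 26.727 ≈ -10.639 mg/L.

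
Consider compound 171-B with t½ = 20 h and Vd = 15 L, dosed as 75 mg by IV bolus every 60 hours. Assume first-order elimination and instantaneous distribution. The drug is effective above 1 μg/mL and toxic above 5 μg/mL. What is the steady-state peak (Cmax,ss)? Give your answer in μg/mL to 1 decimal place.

τ = 60 h = 3 half-lives, so f = (1/2)^3 = 0.125.
Accumulation ratio R = 1/(1 − f) = 1/0.875 = 8/7.
Single-dose peak C₀ = D/Vd = 75/15 = 5 μg/mL.
Steady-state peak Cmax,ss = C₀·R = 5 × 8/7 ≈ 5.714 μg/mL.
Peak 5.7 μg/mL vs MTC 5 μg/mL: exceeds toxic threshold.

5.7 μg/mL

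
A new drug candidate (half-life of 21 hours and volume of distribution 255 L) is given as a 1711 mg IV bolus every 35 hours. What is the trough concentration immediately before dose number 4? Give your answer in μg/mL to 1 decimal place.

3.0 μg/mL

f = (1/2)^(τ/t½) = (1/2)^(35/21) ≈ 0.3150.
C₀ = D/Vd = 1711/255 ≈ 6.710 μg/mL.
Before the 4th dose, 3 doses have been given. Superposition: Cmin = C₀·(f + f² + … + f^3).
≈ 6.710 × (0.3150 + 0.0992 + 0.0313) ≈ 6.710 × 0.4455 ≈ 2.989 μg/mL.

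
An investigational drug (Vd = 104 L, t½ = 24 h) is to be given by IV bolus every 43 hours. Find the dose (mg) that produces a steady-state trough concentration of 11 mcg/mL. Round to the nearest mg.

2817 mg

τ/t½ = 43/24 ≈ 1.7917, so f = (1/2)^(43/24) ≈ 0.288838.
Cmin,ss = (D/Vd)·f/(1−f), so D = Cmin,ss·Vd·(1−f)/f.
D = 11 × 104 × (1−f)/f ≈ 11 × 104 × 2.46215 ≈ 2816.70 mg.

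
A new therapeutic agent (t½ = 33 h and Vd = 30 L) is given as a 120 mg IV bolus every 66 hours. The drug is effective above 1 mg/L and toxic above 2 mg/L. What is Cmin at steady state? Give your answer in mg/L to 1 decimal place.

1.3 mg/L

The dosing interval is 2 half-lives, so f = 2^(−2) = 0.25.
At steady state, R = 1/(1 − 0.25) = 4/3.
Single-dose peak C₀ = D/Vd = 120/30 = 4 mg/L.
Steady-state peak Cmax,ss = C₀·R = 4 × 4/3 ≈ 5.333 mg/L.
Steady-state trough Cmin,ss = Cmax,ss·f ≈ 5.333 × 0.25 ≈ 1.333 mg/L.
Trough 1.3 mg/L vs MEC 1 mg/L: adequate.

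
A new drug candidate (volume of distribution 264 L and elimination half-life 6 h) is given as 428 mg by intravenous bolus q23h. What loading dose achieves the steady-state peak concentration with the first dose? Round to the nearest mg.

460 mg

f = (1/2)^(23/6) ≈ 0.070154; accumulation ratio R = 1/(1−f) ≈ 1.07545.
Loading dose to hit Cmax,ss on first dose: D_load = D_maint·R ≈ 428 × 1.07545 ≈ 460.29 mg.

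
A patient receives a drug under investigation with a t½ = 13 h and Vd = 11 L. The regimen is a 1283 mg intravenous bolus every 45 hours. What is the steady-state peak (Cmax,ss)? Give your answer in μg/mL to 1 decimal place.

Over one 45-h interval, 45/13 ≈ 3.4615 half-lives elapse, leaving f ≈ 0.0908 of each dose.
At steady state, accumulation factor R = 1/(1 − e^(−kτ)) ≈ 1.0999.
Each bolus raises the concentration by D/Vd = 1283/11 ≈ 116.636 μg/mL.
Steady-state peak Cmax,ss = C₀·R ≈ 116.636 × 1.0999 ≈ 128.288 μg/mL.

128.3 μg/mL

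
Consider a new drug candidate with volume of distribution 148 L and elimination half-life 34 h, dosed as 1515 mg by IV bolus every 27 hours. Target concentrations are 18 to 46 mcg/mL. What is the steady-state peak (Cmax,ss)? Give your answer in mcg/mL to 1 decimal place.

24.2 mcg/mL

τ/t½ = 27/34 ≈ 0.79412, so fraction remaining f = (1/2)^(27/34) ≈ 0.5767.
At steady state, accumulation factor R = 1/(1 − e^(−kτ)) ≈ 2.3624.
Single-dose peak C₀ = D/Vd = 1515/148 ≈ 10.236 mcg/mL.
Cmax,ss = C₀/(1 − f) ≈ 10.236/0.4233 ≈ 24.181 mcg/mL.
Peak 24.2 mcg/mL vs MTC 46 mcg/mL: below toxic threshold.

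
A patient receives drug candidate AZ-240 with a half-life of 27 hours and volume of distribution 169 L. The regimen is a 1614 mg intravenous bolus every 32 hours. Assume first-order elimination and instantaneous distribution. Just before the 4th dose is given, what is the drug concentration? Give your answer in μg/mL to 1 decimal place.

f = (1/2)^(τ/t½) = (1/2)^(32/27) ≈ 0.4398.
C₀ = D/Vd = 1614/169 ≈ 9.550 μg/mL.
Before the 4th dose, 3 doses have been given. Superposition: Cmin = C₀·(f + f² + … + f^3).
≈ 9.550 × (0.4398 + 0.1934 + 0.0851) ≈ 9.550 × 0.7183 ≈ 6.860 μg/mL.

6.9 μg/mL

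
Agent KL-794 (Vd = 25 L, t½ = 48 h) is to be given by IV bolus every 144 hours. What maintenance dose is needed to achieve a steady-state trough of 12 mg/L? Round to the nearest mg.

τ/t½ = 144/48 ≈ 3, so f = (1/2)^(144/48) ≈ 0.125000.
Cmin,ss = (D/Vd)·f/(1−f), so D = Cmin,ss·Vd·(1−f)/f.
D = 12 × 25 × (1−f)/f ≈ 12 × 25 × 7.00000 ≈ 2100.00 mg.

2100 mg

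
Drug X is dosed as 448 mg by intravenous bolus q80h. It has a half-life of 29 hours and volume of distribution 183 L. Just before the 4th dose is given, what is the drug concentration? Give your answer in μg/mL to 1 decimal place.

0.4 μg/mL

f = (1/2)^(τ/t½) = (1/2)^(80/29) ≈ 0.1478.
C₀ = D/Vd = 448/183 ≈ 2.448 μg/mL.
Before the 4th dose, 3 doses have been given. Superposition: Cmin = C₀·(f + f² + … + f^3).
≈ 2.448 × (0.1478 + 0.0218 + 0.0032) ≈ 2.448 × 0.1728 ≈ 0.423 μg/mL.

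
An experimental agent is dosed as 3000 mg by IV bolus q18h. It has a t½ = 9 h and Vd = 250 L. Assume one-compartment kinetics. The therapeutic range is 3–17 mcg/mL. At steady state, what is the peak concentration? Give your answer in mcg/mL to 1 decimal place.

16.0 mcg/mL

τ = 18 h = 2 half-lives, so f = (1/2)^2 = 0.25.
At steady state, R = 1/(1 − 0.25) = 4/3.
Single-dose peak C₀ = D/Vd = 3000/250 = 12 mcg/mL.
Steady-state peak Cmax,ss = C₀·R = 12 × 4/3 ≈ 16.000 mcg/mL.
Peak 16.0 mcg/mL vs MTC 17 mcg/mL: below toxic threshold.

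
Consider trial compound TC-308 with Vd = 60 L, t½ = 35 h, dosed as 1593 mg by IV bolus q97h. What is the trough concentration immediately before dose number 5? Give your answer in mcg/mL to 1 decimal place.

4.6 mcg/mL

f = (1/2)^(τ/t½) = (1/2)^(97/35) ≈ 0.1465.
C₀ = D/Vd = 1593/60 ≈ 26.550 mcg/mL.
Before the 5th dose, 4 doses have been given. Superposition: Cmin = C₀·(f + f² + … + f^4).
≈ 26.550 × (0.1465 + 0.0215 + 0.0031 + 0.0005) ≈ 26.550 × 0.1716 ≈ 4.556 mcg/mL.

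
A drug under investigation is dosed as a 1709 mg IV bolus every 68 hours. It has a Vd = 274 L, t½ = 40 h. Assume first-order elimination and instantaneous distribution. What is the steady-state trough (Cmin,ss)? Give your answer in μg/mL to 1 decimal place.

τ/t½ = 68/40 ≈ 1.7, so fraction remaining f = (1/2)^(68/40) ≈ 0.3078.
Each bolus raises the concentration by D/Vd = 1709/274 ≈ 6.237 μg/mL.
Steady-state trough Cmin,ss = C₀·f/(1−f) ≈ 6.237 × 0.3078/0.6922 ≈ 2.773 μg/mL.

2.8 μg/mL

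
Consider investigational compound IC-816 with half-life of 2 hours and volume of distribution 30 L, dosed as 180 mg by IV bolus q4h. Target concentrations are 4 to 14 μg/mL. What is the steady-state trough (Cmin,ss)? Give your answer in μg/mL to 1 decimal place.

2.0 μg/mL

The dosing interval is 2 half-lives, so f = 2^(−2) = 0.25.
At steady state, R = 1/(1 − 0.25) = 4/3.
Single-dose peak C₀ = D/Vd = 180/30 = 6 μg/mL.
Steady-state peak Cmax,ss = C₀·R = 6 × 4/3 ≈ 8.000 μg/mL.
Steady-state trough Cmin,ss = Cmax,ss·f ≈ 8.000 × 0.25 ≈ 2.000 μg/mL.
Trough 2.0 μg/mL vs MEC 4 μg/mL: subtherapeutic.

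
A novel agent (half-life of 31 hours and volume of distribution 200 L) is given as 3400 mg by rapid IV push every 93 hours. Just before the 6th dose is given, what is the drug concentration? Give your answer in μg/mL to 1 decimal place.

2.4 μg/mL

f = (1/2)^(τ/t½) = (1/2)^(93/31) ≈ 0.1250.
C₀ = D/Vd = 3400/200 ≈ 17.000 μg/mL.
Before the 6th dose, 5 doses have been given. Superposition: Cmin = C₀·(f + f² + … + f^5).
≈ 17.000 × (0.1250 + 0.0156 + 0.0020 + 0.0002 + 0.0000) ≈ 17.000 × 0.1428 ≈ 2.428 μg/mL.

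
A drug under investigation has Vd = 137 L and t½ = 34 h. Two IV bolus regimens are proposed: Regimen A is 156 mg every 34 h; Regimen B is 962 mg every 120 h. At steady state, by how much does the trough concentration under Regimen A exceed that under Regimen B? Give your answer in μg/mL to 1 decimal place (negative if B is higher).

Regimen A: f = (1/2)^(34/34) ≈ 0.5000; Cmin,ss = (156/137)·f/(1−f) ≈ 1.139 μg/mL.
Regimen B: f = (1/2)^(120/34) ≈ 0.0866; Cmin,ss = (962/137)·f/(1−f) ≈ 0.666 μg/mL.
Difference ≈ 1.139 − 0.666 ≈ 0.473 μg/mL.

0.5 μg/mL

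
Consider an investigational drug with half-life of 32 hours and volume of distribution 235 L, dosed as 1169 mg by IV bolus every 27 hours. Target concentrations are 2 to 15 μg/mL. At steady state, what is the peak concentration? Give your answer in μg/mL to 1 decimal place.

11.2 μg/mL

τ/t½ = 27/32 ≈ 0.84375, so fraction remaining f = (1/2)^(27/32) ≈ 0.5572.
At steady state, accumulation factor R = 1/(1 − e^(−kτ)) ≈ 2.2584.
Single-dose peak C₀ = D/Vd = 1169/235 ≈ 4.974 μg/mL.
Steady-state peak Cmax,ss = C₀·R ≈ 4.974 × 2.2584 ≈ 11.233 μg/mL.
Peak 11.2 μg/mL vs MTC 15 μg/mL: below toxic threshold.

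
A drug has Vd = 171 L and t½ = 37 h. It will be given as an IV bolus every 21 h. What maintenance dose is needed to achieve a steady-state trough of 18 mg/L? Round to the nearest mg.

1484 mg

τ/t½ = 21/37 ≈ 0.56757, so f = (1/2)^(21/37) ≈ 0.674753.
Cmin,ss = (D/Vd)·f/(1−f), so D = Cmin,ss·Vd·(1−f)/f.
D = 18 × 171 × (1−f)/f ≈ 18 × 171 × 0.48202 ≈ 1483.66 mg.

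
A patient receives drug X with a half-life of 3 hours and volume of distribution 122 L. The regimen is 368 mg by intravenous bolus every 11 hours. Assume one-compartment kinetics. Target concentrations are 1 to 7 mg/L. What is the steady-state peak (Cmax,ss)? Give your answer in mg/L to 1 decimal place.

3.3 mg/L

k = ln2/t½ = ln2/3 ≈ 0.231049 h⁻¹; fraction remaining f = e^(−kτ) = e^(−0.231049×11) ≈ 0.0787.
Accumulation ratio R = 1/(1 − f) ≈ 1/0.9213 ≈ 1.0854.
Single-dose peak C₀ = D/Vd = 368/122 ≈ 3.016 mg/L.
Steady-state peak Cmax,ss = C₀·R ≈ 3.016 × 1.0854 ≈ 3.274 mg/L.
Peak 3.3 mg/L vs MTC 7 mg/L: below toxic threshold.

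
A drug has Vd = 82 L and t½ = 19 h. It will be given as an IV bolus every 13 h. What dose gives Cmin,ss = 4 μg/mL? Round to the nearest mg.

199 mg

τ/t½ = 13/19 ≈ 0.68421, so f = (1/2)^(13/19) ≈ 0.622346.
Cmin,ss = (D/Vd)·f/(1−f), so D = Cmin,ss·Vd·(1−f)/f.
D = 4 × 82 × (1−f)/f ≈ 4 × 82 × 0.60682 ≈ 199.04 mg.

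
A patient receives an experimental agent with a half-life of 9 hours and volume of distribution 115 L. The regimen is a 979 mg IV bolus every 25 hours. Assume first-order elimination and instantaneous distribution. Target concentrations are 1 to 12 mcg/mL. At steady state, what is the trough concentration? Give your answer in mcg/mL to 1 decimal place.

k = ln2/t½ = ln2/9 ≈ 0.077016 h⁻¹; fraction remaining f = e^(−kτ) = e^(−0.077016×25) ≈ 0.1458.
Single-dose peak C₀ = D/Vd = 979/115 ≈ 8.513 mcg/mL.
Steady-state trough Cmin,ss = C₀·f/(1−f) ≈ 8.513 × 0.1458/0.8542 ≈ 1.453 mcg/mL.
Trough 1.5 mcg/mL vs MEC 1 mcg/mL: adequate.

1.5 mcg/mL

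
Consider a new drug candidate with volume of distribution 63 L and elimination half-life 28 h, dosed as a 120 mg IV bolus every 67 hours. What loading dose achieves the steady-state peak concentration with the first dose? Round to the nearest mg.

148 mg

f = (1/2)^(67/28) ≈ 0.190405; accumulation ratio R = 1/(1−f) ≈ 1.23519.
Loading dose to hit Cmax,ss on first dose: D_load = D_maint·R ≈ 120 × 1.23519 ≈ 148.22 mg.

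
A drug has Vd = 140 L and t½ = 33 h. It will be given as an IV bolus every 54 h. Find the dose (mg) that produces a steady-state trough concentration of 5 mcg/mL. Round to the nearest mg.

τ/t½ = 54/33 ≈ 1.6364, so f = (1/2)^(54/33) ≈ 0.321666.
Cmin,ss = (D/Vd)·f/(1−f), so D = Cmin,ss·Vd·(1−f)/f.
D = 5 × 140 × (1−f)/f ≈ 5 × 140 × 2.10881 ≈ 1476.17 mg.

1476 mg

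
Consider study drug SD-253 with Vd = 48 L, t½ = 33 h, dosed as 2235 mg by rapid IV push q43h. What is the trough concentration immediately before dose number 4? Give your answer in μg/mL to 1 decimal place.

29.6 μg/mL

f = (1/2)^(τ/t½) = (1/2)^(43/33) ≈ 0.4053.
C₀ = D/Vd = 2235/48 ≈ 46.562 μg/mL.
Before the 4th dose, 3 doses have been given. Superposition: Cmin = C₀·(f + f² + … + f^3).
≈ 46.562 × (0.4053 + 0.1643 + 0.0666) ≈ 46.562 × 0.6362 ≈ 29.623 μg/mL.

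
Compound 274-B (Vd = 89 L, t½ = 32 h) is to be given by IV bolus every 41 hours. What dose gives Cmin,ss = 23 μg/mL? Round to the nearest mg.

2928 mg

τ/t½ = 41/32 ≈ 1.2812, so f = (1/2)^(41/32) ≈ 0.411439.
Cmin,ss = (D/Vd)·f/(1−f), so D = Cmin,ss·Vd·(1−f)/f.
D = 23 × 89 × (1−f)/f ≈ 23 × 89 × 1.43049 ≈ 2928.21 mg.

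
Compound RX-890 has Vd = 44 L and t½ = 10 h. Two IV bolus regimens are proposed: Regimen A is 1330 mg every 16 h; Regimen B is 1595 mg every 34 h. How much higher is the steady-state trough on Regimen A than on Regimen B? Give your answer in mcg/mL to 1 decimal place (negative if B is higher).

11.1 mcg/mL

Regimen A: f = (1/2)^(16/10) ≈ 0.3299; Cmin,ss = (1330/44)·f/(1−f) ≈ 14.881 mcg/mL.
Regimen B: f = (1/2)^(34/10) ≈ 0.0947; Cmin,ss = (1595/44)·f/(1−f) ≈ 3.792 mcg/mL.
Difference ≈ 14.881 − 3.792 ≈ 11.089 mcg/mL.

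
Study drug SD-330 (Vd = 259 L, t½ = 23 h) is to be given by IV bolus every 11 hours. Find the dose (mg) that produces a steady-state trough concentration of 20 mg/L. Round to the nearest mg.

τ/t½ = 11/23 ≈ 0.47826, so f = (1/2)^(11/23) ≈ 0.717842.
Cmin,ss = (D/Vd)·f/(1−f), so D = Cmin,ss·Vd·(1−f)/f.
D = 20 × 259 × (1−f)/f ≈ 20 × 259 × 0.39306 ≈ 2036.05 mg.

2036 mg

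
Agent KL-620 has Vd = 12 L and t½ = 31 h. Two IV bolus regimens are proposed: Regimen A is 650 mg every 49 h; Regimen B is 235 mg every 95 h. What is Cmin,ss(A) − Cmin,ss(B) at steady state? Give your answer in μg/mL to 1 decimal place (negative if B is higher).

Regimen A: f = (1/2)^(49/31) ≈ 0.3343; Cmin,ss = (650/12)·f/(1−f) ≈ 27.201 μg/mL.
Regimen B: f = (1/2)^(95/31) ≈ 0.1195; Cmin,ss = (235/12)·f/(1−f) ≈ 2.658 μg/mL.
Difference ≈ 27.201 − 2.658 ≈ 24.543 μg/mL.

24.5 μg/mL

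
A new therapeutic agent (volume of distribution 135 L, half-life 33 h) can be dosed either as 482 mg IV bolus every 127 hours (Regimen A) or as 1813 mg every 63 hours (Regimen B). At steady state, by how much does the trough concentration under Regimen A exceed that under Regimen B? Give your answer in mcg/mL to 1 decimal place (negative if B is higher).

Regimen A: f = (1/2)^(127/33) ≈ 0.0694; Cmin,ss = (482/135)·f/(1−f) ≈ 0.266 mcg/mL.
Regimen B: f = (1/2)^(63/33) ≈ 0.2663; Cmin,ss = (1813/135)·f/(1−f) ≈ 4.874 mcg/mL.
Difference ≈ 0.266 − 4.874 ≈ -4.608 mcg/mL.

-4.6 mcg/mL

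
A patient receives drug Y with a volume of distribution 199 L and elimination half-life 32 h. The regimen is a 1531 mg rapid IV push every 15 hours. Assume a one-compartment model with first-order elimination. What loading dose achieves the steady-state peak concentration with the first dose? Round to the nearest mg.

f = (1/2)^(15/32) ≈ 0.722590; accumulation ratio R = 1/(1−f) ≈ 3.60477.
Loading dose to hit Cmax,ss on first dose: D_load = D_maint·R ≈ 1531 × 3.60477 ≈ 5518.90 mg.

5519 mg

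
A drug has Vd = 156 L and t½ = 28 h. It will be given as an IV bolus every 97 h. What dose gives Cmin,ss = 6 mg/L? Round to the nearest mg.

τ/t½ = 97/28 ≈ 3.4643, so f = (1/2)^(97/28) ≈ 0.090604.
Cmin,ss = (D/Vd)·f/(1−f), so D = Cmin,ss·Vd·(1−f)/f.
D = 6 × 156 × (1−f)/f ≈ 6 × 156 × 10.03704 ≈ 9394.67 mg.

9395 mg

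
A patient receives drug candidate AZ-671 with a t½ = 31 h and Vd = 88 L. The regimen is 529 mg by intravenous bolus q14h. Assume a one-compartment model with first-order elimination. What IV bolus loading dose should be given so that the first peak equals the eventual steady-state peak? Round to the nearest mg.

1968 mg

f = (1/2)^(14/31) ≈ 0.731225; accumulation ratio R = 1/(1−f) ≈ 3.72058.
Loading dose to hit Cmax,ss on first dose: D_load = D_maint·R ≈ 529 × 3.72058 ≈ 1968.19 mg.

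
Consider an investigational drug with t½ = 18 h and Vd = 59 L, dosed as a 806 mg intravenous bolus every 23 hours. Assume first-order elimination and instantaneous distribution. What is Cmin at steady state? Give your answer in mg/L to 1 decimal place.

9.6 mg/L

Over one 23-h interval, 23/18 ≈ 1.2778 half-lives elapse, leaving f ≈ 0.4124 of each dose.
At steady state, accumulation factor R = 1/(1 − e^(−kτ)) ≈ 1.7018.
Single-dose peak C₀ = D/Vd = 806/59 ≈ 13.661 mg/L.
Steady-state peak Cmax,ss = C₀·R ≈ 13.661 × 1.7018 ≈ 23.248 mg/L.
Steady-state trough Cmin,ss = Cmax,ss·f ≈ 23.248 × 0.4124 ≈ 9.587 mg/L.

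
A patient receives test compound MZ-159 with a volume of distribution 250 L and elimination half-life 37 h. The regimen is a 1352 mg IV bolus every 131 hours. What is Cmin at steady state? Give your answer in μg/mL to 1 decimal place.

0.5 μg/mL

τ/t½ = 131/37 ≈ 3.5405, so fraction remaining f = (1/2)^(131/37) ≈ 0.0859.
At steady state, accumulation factor R = 1/(1 − e^(−kτ)) ≈ 1.0940.
Single-dose peak C₀ = D/Vd = 1352/250 ≈ 5.408 μg/mL.
Cmax,ss = C₀/(1 − f) ≈ 5.408/0.9141 ≈ 5.916 μg/mL.
Steady-state trough Cmin,ss = Cmax,ss·f ≈ 5.916 × 0.0859 ≈ 0.508 μg/mL.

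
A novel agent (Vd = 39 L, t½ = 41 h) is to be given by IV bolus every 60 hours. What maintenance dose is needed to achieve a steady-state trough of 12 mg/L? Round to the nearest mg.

823 mg

τ/t½ = 60/41 ≈ 1.4634, so f = (1/2)^(60/41) ≈ 0.362634.
Cmin,ss = (D/Vd)·f/(1−f), so D = Cmin,ss·Vd·(1−f)/f.
D = 12 × 39 × (1−f)/f ≈ 12 × 39 × 1.75760 ≈ 822.56 mg.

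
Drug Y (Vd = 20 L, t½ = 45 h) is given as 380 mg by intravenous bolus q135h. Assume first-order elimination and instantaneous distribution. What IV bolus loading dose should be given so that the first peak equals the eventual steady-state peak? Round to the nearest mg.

f = (1/2)^(135/45) ≈ 0.125000; accumulation ratio R = 1/(1−f) ≈ 1.14286.
Loading dose to hit Cmax,ss on first dose: D_load = D_maint·R ≈ 380 × 1.14286 ≈ 434.29 mg.

434 mg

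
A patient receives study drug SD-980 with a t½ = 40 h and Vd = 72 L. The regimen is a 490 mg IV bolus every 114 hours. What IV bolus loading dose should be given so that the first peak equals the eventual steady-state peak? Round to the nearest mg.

f = (1/2)^(114/40) ≈ 0.138696; accumulation ratio R = 1/(1−f) ≈ 1.16103.
Loading dose to hit Cmax,ss on first dose: D_load = D_maint·R ≈ 490 × 1.16103 ≈ 568.90 mg.

569 mg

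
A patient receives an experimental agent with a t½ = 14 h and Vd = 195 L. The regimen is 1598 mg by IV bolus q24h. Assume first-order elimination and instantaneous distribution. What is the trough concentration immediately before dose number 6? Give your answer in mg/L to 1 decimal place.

f = (1/2)^(τ/t½) = (1/2)^(24/14) ≈ 0.3048.
C₀ = D/Vd = 1598/195 ≈ 8.195 mg/L.
Before the 6th dose, 5 doses have been given. Superposition: Cmin = C₀·(f + f² + … + f^5).
≈ 8.195 × (0.3048 + 0.0929 + 0.0283 + 0.0086 + 0.0026) ≈ 8.195 × 0.4372 ≈ 3.583 mg/L.

3.6 mg/L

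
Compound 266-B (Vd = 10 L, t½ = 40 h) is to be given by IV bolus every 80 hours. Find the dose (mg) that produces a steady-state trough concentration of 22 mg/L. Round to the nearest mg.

660 mg

τ/t½ = 80/40 ≈ 2, so f = (1/2)^(80/40) ≈ 0.250000.
Cmin,ss = (D/Vd)·f/(1−f), so D = Cmin,ss·Vd·(1−f)/f.
D = 22 × 10 × (1−f)/f ≈ 22 × 10 × 3.00000 ≈ 660.00 mg.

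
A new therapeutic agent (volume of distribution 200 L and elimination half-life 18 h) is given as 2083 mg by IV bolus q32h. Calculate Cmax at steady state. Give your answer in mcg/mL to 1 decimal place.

τ/t½ = 32/18 ≈ 1.7778, so fraction remaining f = (1/2)^(32/18) ≈ 0.2916.
Accumulation ratio R = 1/(1 − f) ≈ 1/0.7084 ≈ 1.4116.
Single-dose peak C₀ = D/Vd = 2083/200 ≈ 10.415 mcg/mL.
Steady-state peak Cmax,ss = C₀·R ≈ 10.415 × 1.4116 ≈ 14.702 mcg/mL.

14.7 mcg/mL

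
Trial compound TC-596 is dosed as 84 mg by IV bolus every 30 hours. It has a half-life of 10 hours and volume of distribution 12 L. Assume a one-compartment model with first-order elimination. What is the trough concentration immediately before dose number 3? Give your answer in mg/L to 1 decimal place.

1.0 mg/L

f = (1/2)^(τ/t½) = (1/2)^(30/10) ≈ 0.1250.
C₀ = D/Vd = 84/12 ≈ 7.000 mg/L.
Before the 3rd dose, 2 doses have been given. Superposition: Cmin = C₀·(f + f²).
≈ 7.000 × (0.1250 + 0.0156) ≈ 7.000 × 0.1406 ≈ 0.984 mg/L.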